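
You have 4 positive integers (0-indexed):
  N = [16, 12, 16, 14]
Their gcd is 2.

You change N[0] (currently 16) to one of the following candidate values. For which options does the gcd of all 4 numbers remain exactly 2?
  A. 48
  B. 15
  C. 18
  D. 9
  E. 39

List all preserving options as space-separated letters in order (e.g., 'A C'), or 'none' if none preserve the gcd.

Old gcd = 2; gcd of others (without N[0]) = 2
New gcd for candidate v: gcd(2, v). Preserves old gcd iff gcd(2, v) = 2.
  Option A: v=48, gcd(2,48)=2 -> preserves
  Option B: v=15, gcd(2,15)=1 -> changes
  Option C: v=18, gcd(2,18)=2 -> preserves
  Option D: v=9, gcd(2,9)=1 -> changes
  Option E: v=39, gcd(2,39)=1 -> changes

Answer: A C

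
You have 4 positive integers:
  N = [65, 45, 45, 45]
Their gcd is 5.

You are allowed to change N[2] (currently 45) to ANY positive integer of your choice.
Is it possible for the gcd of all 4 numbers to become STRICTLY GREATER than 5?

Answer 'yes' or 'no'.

Current gcd = 5
gcd of all OTHER numbers (without N[2]=45): gcd([65, 45, 45]) = 5
The new gcd after any change is gcd(5, new_value).
This can be at most 5.
Since 5 = old gcd 5, the gcd can only stay the same or decrease.

Answer: no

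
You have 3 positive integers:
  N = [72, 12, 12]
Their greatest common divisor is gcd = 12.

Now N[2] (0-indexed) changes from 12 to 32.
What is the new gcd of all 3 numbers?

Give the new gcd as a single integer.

Numbers: [72, 12, 12], gcd = 12
Change: index 2, 12 -> 32
gcd of the OTHER numbers (without index 2): gcd([72, 12]) = 12
New gcd = gcd(g_others, new_val) = gcd(12, 32) = 4

Answer: 4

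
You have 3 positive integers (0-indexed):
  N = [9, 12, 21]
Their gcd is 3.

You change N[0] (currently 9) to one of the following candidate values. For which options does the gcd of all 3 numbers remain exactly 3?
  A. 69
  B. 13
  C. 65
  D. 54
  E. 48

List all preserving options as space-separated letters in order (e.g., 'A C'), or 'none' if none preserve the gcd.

Old gcd = 3; gcd of others (without N[0]) = 3
New gcd for candidate v: gcd(3, v). Preserves old gcd iff gcd(3, v) = 3.
  Option A: v=69, gcd(3,69)=3 -> preserves
  Option B: v=13, gcd(3,13)=1 -> changes
  Option C: v=65, gcd(3,65)=1 -> changes
  Option D: v=54, gcd(3,54)=3 -> preserves
  Option E: v=48, gcd(3,48)=3 -> preserves

Answer: A D E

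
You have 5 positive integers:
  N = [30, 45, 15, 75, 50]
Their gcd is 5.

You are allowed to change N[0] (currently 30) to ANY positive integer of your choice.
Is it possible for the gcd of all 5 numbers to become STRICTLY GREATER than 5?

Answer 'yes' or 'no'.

Current gcd = 5
gcd of all OTHER numbers (without N[0]=30): gcd([45, 15, 75, 50]) = 5
The new gcd after any change is gcd(5, new_value).
This can be at most 5.
Since 5 = old gcd 5, the gcd can only stay the same or decrease.

Answer: no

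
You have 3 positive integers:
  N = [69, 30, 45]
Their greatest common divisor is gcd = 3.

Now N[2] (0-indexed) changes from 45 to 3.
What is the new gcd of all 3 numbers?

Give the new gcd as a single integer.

Answer: 3

Derivation:
Numbers: [69, 30, 45], gcd = 3
Change: index 2, 45 -> 3
gcd of the OTHER numbers (without index 2): gcd([69, 30]) = 3
New gcd = gcd(g_others, new_val) = gcd(3, 3) = 3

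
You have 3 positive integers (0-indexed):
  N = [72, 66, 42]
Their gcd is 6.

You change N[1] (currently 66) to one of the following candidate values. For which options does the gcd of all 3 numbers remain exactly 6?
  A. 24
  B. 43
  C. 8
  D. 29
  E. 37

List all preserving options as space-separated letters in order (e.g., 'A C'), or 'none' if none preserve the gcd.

Old gcd = 6; gcd of others (without N[1]) = 6
New gcd for candidate v: gcd(6, v). Preserves old gcd iff gcd(6, v) = 6.
  Option A: v=24, gcd(6,24)=6 -> preserves
  Option B: v=43, gcd(6,43)=1 -> changes
  Option C: v=8, gcd(6,8)=2 -> changes
  Option D: v=29, gcd(6,29)=1 -> changes
  Option E: v=37, gcd(6,37)=1 -> changes

Answer: A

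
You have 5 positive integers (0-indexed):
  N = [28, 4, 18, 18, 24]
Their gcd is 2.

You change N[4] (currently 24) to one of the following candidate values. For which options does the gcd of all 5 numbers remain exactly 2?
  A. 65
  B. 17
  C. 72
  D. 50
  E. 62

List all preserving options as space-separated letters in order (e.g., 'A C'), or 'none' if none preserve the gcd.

Answer: C D E

Derivation:
Old gcd = 2; gcd of others (without N[4]) = 2
New gcd for candidate v: gcd(2, v). Preserves old gcd iff gcd(2, v) = 2.
  Option A: v=65, gcd(2,65)=1 -> changes
  Option B: v=17, gcd(2,17)=1 -> changes
  Option C: v=72, gcd(2,72)=2 -> preserves
  Option D: v=50, gcd(2,50)=2 -> preserves
  Option E: v=62, gcd(2,62)=2 -> preserves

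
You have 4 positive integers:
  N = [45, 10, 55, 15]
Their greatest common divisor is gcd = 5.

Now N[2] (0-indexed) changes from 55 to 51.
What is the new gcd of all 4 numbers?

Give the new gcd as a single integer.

Numbers: [45, 10, 55, 15], gcd = 5
Change: index 2, 55 -> 51
gcd of the OTHER numbers (without index 2): gcd([45, 10, 15]) = 5
New gcd = gcd(g_others, new_val) = gcd(5, 51) = 1

Answer: 1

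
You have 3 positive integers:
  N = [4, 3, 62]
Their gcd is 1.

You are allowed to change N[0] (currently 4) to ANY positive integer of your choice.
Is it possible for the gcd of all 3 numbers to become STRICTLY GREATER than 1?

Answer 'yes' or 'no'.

Current gcd = 1
gcd of all OTHER numbers (without N[0]=4): gcd([3, 62]) = 1
The new gcd after any change is gcd(1, new_value).
This can be at most 1.
Since 1 = old gcd 1, the gcd can only stay the same or decrease.

Answer: no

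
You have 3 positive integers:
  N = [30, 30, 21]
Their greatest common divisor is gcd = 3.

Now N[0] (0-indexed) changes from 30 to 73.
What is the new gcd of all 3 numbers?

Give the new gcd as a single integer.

Numbers: [30, 30, 21], gcd = 3
Change: index 0, 30 -> 73
gcd of the OTHER numbers (without index 0): gcd([30, 21]) = 3
New gcd = gcd(g_others, new_val) = gcd(3, 73) = 1

Answer: 1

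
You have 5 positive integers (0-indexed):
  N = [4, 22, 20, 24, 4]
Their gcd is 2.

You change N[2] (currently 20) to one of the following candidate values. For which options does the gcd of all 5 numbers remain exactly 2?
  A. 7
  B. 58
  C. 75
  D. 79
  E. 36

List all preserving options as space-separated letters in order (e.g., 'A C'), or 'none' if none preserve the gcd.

Answer: B E

Derivation:
Old gcd = 2; gcd of others (without N[2]) = 2
New gcd for candidate v: gcd(2, v). Preserves old gcd iff gcd(2, v) = 2.
  Option A: v=7, gcd(2,7)=1 -> changes
  Option B: v=58, gcd(2,58)=2 -> preserves
  Option C: v=75, gcd(2,75)=1 -> changes
  Option D: v=79, gcd(2,79)=1 -> changes
  Option E: v=36, gcd(2,36)=2 -> preserves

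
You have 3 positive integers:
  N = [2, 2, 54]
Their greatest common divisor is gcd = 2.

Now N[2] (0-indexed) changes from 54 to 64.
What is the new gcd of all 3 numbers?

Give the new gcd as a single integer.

Numbers: [2, 2, 54], gcd = 2
Change: index 2, 54 -> 64
gcd of the OTHER numbers (without index 2): gcd([2, 2]) = 2
New gcd = gcd(g_others, new_val) = gcd(2, 64) = 2

Answer: 2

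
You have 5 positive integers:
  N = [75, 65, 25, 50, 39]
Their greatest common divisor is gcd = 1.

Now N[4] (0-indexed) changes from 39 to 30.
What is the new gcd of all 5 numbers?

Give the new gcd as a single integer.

Answer: 5

Derivation:
Numbers: [75, 65, 25, 50, 39], gcd = 1
Change: index 4, 39 -> 30
gcd of the OTHER numbers (without index 4): gcd([75, 65, 25, 50]) = 5
New gcd = gcd(g_others, new_val) = gcd(5, 30) = 5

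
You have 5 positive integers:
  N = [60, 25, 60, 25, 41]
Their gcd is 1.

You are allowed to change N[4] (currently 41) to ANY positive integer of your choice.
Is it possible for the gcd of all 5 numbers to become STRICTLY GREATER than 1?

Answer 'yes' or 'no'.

Current gcd = 1
gcd of all OTHER numbers (without N[4]=41): gcd([60, 25, 60, 25]) = 5
The new gcd after any change is gcd(5, new_value).
This can be at most 5.
Since 5 > old gcd 1, the gcd CAN increase (e.g., set N[4] = 5).

Answer: yes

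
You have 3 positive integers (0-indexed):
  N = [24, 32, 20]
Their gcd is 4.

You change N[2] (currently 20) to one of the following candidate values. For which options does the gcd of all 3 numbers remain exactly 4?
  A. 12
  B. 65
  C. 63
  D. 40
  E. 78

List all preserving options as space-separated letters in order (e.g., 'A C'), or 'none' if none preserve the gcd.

Answer: A

Derivation:
Old gcd = 4; gcd of others (without N[2]) = 8
New gcd for candidate v: gcd(8, v). Preserves old gcd iff gcd(8, v) = 4.
  Option A: v=12, gcd(8,12)=4 -> preserves
  Option B: v=65, gcd(8,65)=1 -> changes
  Option C: v=63, gcd(8,63)=1 -> changes
  Option D: v=40, gcd(8,40)=8 -> changes
  Option E: v=78, gcd(8,78)=2 -> changes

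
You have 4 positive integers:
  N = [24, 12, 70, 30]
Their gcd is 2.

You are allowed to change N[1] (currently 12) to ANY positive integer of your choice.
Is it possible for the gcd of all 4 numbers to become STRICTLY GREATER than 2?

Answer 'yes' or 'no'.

Answer: no

Derivation:
Current gcd = 2
gcd of all OTHER numbers (without N[1]=12): gcd([24, 70, 30]) = 2
The new gcd after any change is gcd(2, new_value).
This can be at most 2.
Since 2 = old gcd 2, the gcd can only stay the same or decrease.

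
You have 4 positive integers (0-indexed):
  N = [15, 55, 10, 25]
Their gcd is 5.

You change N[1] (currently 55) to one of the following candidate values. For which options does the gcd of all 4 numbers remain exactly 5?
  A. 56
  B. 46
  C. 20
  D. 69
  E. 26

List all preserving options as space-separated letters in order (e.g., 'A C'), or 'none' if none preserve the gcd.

Answer: C

Derivation:
Old gcd = 5; gcd of others (without N[1]) = 5
New gcd for candidate v: gcd(5, v). Preserves old gcd iff gcd(5, v) = 5.
  Option A: v=56, gcd(5,56)=1 -> changes
  Option B: v=46, gcd(5,46)=1 -> changes
  Option C: v=20, gcd(5,20)=5 -> preserves
  Option D: v=69, gcd(5,69)=1 -> changes
  Option E: v=26, gcd(5,26)=1 -> changes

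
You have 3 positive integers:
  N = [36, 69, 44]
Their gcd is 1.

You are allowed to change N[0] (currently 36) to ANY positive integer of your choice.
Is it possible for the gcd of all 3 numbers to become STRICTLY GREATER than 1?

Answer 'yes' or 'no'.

Answer: no

Derivation:
Current gcd = 1
gcd of all OTHER numbers (without N[0]=36): gcd([69, 44]) = 1
The new gcd after any change is gcd(1, new_value).
This can be at most 1.
Since 1 = old gcd 1, the gcd can only stay the same or decrease.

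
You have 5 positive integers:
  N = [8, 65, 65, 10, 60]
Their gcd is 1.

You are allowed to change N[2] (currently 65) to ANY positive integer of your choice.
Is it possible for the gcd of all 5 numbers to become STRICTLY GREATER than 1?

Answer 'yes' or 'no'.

Current gcd = 1
gcd of all OTHER numbers (without N[2]=65): gcd([8, 65, 10, 60]) = 1
The new gcd after any change is gcd(1, new_value).
This can be at most 1.
Since 1 = old gcd 1, the gcd can only stay the same or decrease.

Answer: no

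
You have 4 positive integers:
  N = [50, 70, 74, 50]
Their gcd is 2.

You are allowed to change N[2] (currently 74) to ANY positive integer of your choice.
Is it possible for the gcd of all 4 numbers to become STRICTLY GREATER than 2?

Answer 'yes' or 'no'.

Answer: yes

Derivation:
Current gcd = 2
gcd of all OTHER numbers (without N[2]=74): gcd([50, 70, 50]) = 10
The new gcd after any change is gcd(10, new_value).
This can be at most 10.
Since 10 > old gcd 2, the gcd CAN increase (e.g., set N[2] = 10).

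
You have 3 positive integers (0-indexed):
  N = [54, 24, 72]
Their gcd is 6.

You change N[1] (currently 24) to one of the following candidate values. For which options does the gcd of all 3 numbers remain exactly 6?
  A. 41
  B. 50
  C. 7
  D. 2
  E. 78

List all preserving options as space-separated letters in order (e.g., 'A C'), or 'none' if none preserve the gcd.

Old gcd = 6; gcd of others (without N[1]) = 18
New gcd for candidate v: gcd(18, v). Preserves old gcd iff gcd(18, v) = 6.
  Option A: v=41, gcd(18,41)=1 -> changes
  Option B: v=50, gcd(18,50)=2 -> changes
  Option C: v=7, gcd(18,7)=1 -> changes
  Option D: v=2, gcd(18,2)=2 -> changes
  Option E: v=78, gcd(18,78)=6 -> preserves

Answer: E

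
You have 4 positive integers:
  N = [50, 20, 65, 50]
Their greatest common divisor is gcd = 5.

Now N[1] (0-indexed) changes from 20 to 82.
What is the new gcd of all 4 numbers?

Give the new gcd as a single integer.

Numbers: [50, 20, 65, 50], gcd = 5
Change: index 1, 20 -> 82
gcd of the OTHER numbers (without index 1): gcd([50, 65, 50]) = 5
New gcd = gcd(g_others, new_val) = gcd(5, 82) = 1

Answer: 1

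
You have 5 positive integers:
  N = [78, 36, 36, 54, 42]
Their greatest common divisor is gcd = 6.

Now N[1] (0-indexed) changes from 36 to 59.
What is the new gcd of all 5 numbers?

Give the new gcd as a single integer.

Answer: 1

Derivation:
Numbers: [78, 36, 36, 54, 42], gcd = 6
Change: index 1, 36 -> 59
gcd of the OTHER numbers (without index 1): gcd([78, 36, 54, 42]) = 6
New gcd = gcd(g_others, new_val) = gcd(6, 59) = 1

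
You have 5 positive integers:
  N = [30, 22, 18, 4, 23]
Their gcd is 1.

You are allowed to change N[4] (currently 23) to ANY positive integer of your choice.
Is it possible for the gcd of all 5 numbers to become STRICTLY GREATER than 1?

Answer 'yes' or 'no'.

Answer: yes

Derivation:
Current gcd = 1
gcd of all OTHER numbers (without N[4]=23): gcd([30, 22, 18, 4]) = 2
The new gcd after any change is gcd(2, new_value).
This can be at most 2.
Since 2 > old gcd 1, the gcd CAN increase (e.g., set N[4] = 2).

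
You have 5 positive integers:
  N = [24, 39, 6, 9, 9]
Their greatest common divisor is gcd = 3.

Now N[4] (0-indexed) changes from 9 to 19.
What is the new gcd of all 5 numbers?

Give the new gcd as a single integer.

Answer: 1

Derivation:
Numbers: [24, 39, 6, 9, 9], gcd = 3
Change: index 4, 9 -> 19
gcd of the OTHER numbers (without index 4): gcd([24, 39, 6, 9]) = 3
New gcd = gcd(g_others, new_val) = gcd(3, 19) = 1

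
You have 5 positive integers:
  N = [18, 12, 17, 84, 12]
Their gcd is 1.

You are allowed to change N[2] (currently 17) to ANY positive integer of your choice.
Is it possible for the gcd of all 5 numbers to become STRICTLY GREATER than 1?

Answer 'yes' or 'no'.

Current gcd = 1
gcd of all OTHER numbers (without N[2]=17): gcd([18, 12, 84, 12]) = 6
The new gcd after any change is gcd(6, new_value).
This can be at most 6.
Since 6 > old gcd 1, the gcd CAN increase (e.g., set N[2] = 6).

Answer: yes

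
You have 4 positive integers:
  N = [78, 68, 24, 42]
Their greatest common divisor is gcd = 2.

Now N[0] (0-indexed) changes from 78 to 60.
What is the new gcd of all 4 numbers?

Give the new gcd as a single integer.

Answer: 2

Derivation:
Numbers: [78, 68, 24, 42], gcd = 2
Change: index 0, 78 -> 60
gcd of the OTHER numbers (without index 0): gcd([68, 24, 42]) = 2
New gcd = gcd(g_others, new_val) = gcd(2, 60) = 2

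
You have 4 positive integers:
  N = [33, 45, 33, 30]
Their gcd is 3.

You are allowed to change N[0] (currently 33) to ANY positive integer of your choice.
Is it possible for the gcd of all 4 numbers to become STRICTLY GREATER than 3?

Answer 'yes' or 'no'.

Answer: no

Derivation:
Current gcd = 3
gcd of all OTHER numbers (without N[0]=33): gcd([45, 33, 30]) = 3
The new gcd after any change is gcd(3, new_value).
This can be at most 3.
Since 3 = old gcd 3, the gcd can only stay the same or decrease.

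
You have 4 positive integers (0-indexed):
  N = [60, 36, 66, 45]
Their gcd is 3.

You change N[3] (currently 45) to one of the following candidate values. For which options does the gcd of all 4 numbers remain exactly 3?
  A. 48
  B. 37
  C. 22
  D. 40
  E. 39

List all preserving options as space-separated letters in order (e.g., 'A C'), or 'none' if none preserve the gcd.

Old gcd = 3; gcd of others (without N[3]) = 6
New gcd for candidate v: gcd(6, v). Preserves old gcd iff gcd(6, v) = 3.
  Option A: v=48, gcd(6,48)=6 -> changes
  Option B: v=37, gcd(6,37)=1 -> changes
  Option C: v=22, gcd(6,22)=2 -> changes
  Option D: v=40, gcd(6,40)=2 -> changes
  Option E: v=39, gcd(6,39)=3 -> preserves

Answer: E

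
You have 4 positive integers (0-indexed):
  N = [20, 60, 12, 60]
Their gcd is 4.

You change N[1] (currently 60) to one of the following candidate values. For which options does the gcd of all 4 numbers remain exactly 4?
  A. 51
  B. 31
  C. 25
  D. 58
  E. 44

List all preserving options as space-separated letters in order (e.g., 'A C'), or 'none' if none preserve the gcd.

Old gcd = 4; gcd of others (without N[1]) = 4
New gcd for candidate v: gcd(4, v). Preserves old gcd iff gcd(4, v) = 4.
  Option A: v=51, gcd(4,51)=1 -> changes
  Option B: v=31, gcd(4,31)=1 -> changes
  Option C: v=25, gcd(4,25)=1 -> changes
  Option D: v=58, gcd(4,58)=2 -> changes
  Option E: v=44, gcd(4,44)=4 -> preserves

Answer: E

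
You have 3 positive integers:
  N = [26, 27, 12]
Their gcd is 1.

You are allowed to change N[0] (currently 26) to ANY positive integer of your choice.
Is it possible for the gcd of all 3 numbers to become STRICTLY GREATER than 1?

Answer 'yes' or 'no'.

Current gcd = 1
gcd of all OTHER numbers (without N[0]=26): gcd([27, 12]) = 3
The new gcd after any change is gcd(3, new_value).
This can be at most 3.
Since 3 > old gcd 1, the gcd CAN increase (e.g., set N[0] = 3).

Answer: yes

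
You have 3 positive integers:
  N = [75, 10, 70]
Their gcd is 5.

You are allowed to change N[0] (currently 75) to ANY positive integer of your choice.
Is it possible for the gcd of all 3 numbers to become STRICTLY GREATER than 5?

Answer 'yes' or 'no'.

Answer: yes

Derivation:
Current gcd = 5
gcd of all OTHER numbers (without N[0]=75): gcd([10, 70]) = 10
The new gcd after any change is gcd(10, new_value).
This can be at most 10.
Since 10 > old gcd 5, the gcd CAN increase (e.g., set N[0] = 10).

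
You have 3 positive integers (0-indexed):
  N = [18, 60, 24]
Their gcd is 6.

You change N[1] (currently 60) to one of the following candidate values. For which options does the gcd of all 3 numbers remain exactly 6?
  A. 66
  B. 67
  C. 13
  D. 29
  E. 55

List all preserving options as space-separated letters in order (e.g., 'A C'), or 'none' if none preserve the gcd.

Answer: A

Derivation:
Old gcd = 6; gcd of others (without N[1]) = 6
New gcd for candidate v: gcd(6, v). Preserves old gcd iff gcd(6, v) = 6.
  Option A: v=66, gcd(6,66)=6 -> preserves
  Option B: v=67, gcd(6,67)=1 -> changes
  Option C: v=13, gcd(6,13)=1 -> changes
  Option D: v=29, gcd(6,29)=1 -> changes
  Option E: v=55, gcd(6,55)=1 -> changes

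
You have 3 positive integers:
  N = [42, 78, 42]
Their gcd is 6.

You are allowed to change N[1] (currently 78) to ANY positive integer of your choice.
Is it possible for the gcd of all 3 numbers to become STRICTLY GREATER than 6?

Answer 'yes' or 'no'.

Answer: yes

Derivation:
Current gcd = 6
gcd of all OTHER numbers (without N[1]=78): gcd([42, 42]) = 42
The new gcd after any change is gcd(42, new_value).
This can be at most 42.
Since 42 > old gcd 6, the gcd CAN increase (e.g., set N[1] = 42).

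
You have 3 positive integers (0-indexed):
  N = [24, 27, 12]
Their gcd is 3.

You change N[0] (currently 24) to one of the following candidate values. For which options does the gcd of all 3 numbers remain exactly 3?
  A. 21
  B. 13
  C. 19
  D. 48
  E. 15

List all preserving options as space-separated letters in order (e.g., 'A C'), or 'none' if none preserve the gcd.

Answer: A D E

Derivation:
Old gcd = 3; gcd of others (without N[0]) = 3
New gcd for candidate v: gcd(3, v). Preserves old gcd iff gcd(3, v) = 3.
  Option A: v=21, gcd(3,21)=3 -> preserves
  Option B: v=13, gcd(3,13)=1 -> changes
  Option C: v=19, gcd(3,19)=1 -> changes
  Option D: v=48, gcd(3,48)=3 -> preserves
  Option E: v=15, gcd(3,15)=3 -> preserves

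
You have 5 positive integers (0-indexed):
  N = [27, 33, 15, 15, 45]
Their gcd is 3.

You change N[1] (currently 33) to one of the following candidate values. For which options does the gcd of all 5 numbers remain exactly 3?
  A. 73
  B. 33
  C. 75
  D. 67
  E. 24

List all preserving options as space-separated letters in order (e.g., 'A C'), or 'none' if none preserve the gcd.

Old gcd = 3; gcd of others (without N[1]) = 3
New gcd for candidate v: gcd(3, v). Preserves old gcd iff gcd(3, v) = 3.
  Option A: v=73, gcd(3,73)=1 -> changes
  Option B: v=33, gcd(3,33)=3 -> preserves
  Option C: v=75, gcd(3,75)=3 -> preserves
  Option D: v=67, gcd(3,67)=1 -> changes
  Option E: v=24, gcd(3,24)=3 -> preserves

Answer: B C E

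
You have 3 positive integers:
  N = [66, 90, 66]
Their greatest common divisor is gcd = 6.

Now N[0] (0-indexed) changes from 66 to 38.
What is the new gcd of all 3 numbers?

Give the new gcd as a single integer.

Numbers: [66, 90, 66], gcd = 6
Change: index 0, 66 -> 38
gcd of the OTHER numbers (without index 0): gcd([90, 66]) = 6
New gcd = gcd(g_others, new_val) = gcd(6, 38) = 2

Answer: 2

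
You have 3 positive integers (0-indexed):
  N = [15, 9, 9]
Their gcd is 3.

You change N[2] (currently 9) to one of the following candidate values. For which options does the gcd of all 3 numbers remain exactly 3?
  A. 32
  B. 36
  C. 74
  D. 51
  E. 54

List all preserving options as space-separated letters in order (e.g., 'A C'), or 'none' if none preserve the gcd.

Old gcd = 3; gcd of others (without N[2]) = 3
New gcd for candidate v: gcd(3, v). Preserves old gcd iff gcd(3, v) = 3.
  Option A: v=32, gcd(3,32)=1 -> changes
  Option B: v=36, gcd(3,36)=3 -> preserves
  Option C: v=74, gcd(3,74)=1 -> changes
  Option D: v=51, gcd(3,51)=3 -> preserves
  Option E: v=54, gcd(3,54)=3 -> preserves

Answer: B D E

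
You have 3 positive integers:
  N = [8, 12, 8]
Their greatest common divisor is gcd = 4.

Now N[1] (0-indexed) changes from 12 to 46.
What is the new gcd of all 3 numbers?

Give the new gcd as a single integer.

Answer: 2

Derivation:
Numbers: [8, 12, 8], gcd = 4
Change: index 1, 12 -> 46
gcd of the OTHER numbers (without index 1): gcd([8, 8]) = 8
New gcd = gcd(g_others, new_val) = gcd(8, 46) = 2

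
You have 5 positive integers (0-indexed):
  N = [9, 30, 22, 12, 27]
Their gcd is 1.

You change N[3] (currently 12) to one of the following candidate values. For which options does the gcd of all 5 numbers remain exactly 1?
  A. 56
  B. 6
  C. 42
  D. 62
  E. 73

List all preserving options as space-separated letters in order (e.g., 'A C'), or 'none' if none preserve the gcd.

Answer: A B C D E

Derivation:
Old gcd = 1; gcd of others (without N[3]) = 1
New gcd for candidate v: gcd(1, v). Preserves old gcd iff gcd(1, v) = 1.
  Option A: v=56, gcd(1,56)=1 -> preserves
  Option B: v=6, gcd(1,6)=1 -> preserves
  Option C: v=42, gcd(1,42)=1 -> preserves
  Option D: v=62, gcd(1,62)=1 -> preserves
  Option E: v=73, gcd(1,73)=1 -> preserves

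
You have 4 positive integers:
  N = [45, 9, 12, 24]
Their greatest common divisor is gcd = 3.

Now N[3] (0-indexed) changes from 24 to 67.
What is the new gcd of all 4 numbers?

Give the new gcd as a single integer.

Answer: 1

Derivation:
Numbers: [45, 9, 12, 24], gcd = 3
Change: index 3, 24 -> 67
gcd of the OTHER numbers (without index 3): gcd([45, 9, 12]) = 3
New gcd = gcd(g_others, new_val) = gcd(3, 67) = 1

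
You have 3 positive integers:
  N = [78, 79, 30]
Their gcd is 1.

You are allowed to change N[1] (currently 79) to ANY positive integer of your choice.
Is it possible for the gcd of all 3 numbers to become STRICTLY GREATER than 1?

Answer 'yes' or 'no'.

Answer: yes

Derivation:
Current gcd = 1
gcd of all OTHER numbers (without N[1]=79): gcd([78, 30]) = 6
The new gcd after any change is gcd(6, new_value).
This can be at most 6.
Since 6 > old gcd 1, the gcd CAN increase (e.g., set N[1] = 6).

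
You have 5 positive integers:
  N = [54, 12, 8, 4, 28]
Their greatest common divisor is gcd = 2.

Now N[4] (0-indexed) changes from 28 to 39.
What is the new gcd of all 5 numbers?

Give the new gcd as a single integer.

Numbers: [54, 12, 8, 4, 28], gcd = 2
Change: index 4, 28 -> 39
gcd of the OTHER numbers (without index 4): gcd([54, 12, 8, 4]) = 2
New gcd = gcd(g_others, new_val) = gcd(2, 39) = 1

Answer: 1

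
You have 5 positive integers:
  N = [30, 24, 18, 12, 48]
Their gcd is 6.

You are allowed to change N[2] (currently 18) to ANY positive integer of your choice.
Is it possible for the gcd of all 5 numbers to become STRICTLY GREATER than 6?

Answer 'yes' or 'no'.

Answer: no

Derivation:
Current gcd = 6
gcd of all OTHER numbers (without N[2]=18): gcd([30, 24, 12, 48]) = 6
The new gcd after any change is gcd(6, new_value).
This can be at most 6.
Since 6 = old gcd 6, the gcd can only stay the same or decrease.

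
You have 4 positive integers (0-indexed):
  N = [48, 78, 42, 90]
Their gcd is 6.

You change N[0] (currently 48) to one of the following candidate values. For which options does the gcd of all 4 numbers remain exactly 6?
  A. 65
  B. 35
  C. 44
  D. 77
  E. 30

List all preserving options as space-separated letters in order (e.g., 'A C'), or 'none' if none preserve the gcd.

Answer: E

Derivation:
Old gcd = 6; gcd of others (without N[0]) = 6
New gcd for candidate v: gcd(6, v). Preserves old gcd iff gcd(6, v) = 6.
  Option A: v=65, gcd(6,65)=1 -> changes
  Option B: v=35, gcd(6,35)=1 -> changes
  Option C: v=44, gcd(6,44)=2 -> changes
  Option D: v=77, gcd(6,77)=1 -> changes
  Option E: v=30, gcd(6,30)=6 -> preserves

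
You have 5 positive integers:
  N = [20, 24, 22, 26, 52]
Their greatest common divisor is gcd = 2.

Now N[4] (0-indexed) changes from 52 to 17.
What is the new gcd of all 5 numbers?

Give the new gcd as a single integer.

Numbers: [20, 24, 22, 26, 52], gcd = 2
Change: index 4, 52 -> 17
gcd of the OTHER numbers (without index 4): gcd([20, 24, 22, 26]) = 2
New gcd = gcd(g_others, new_val) = gcd(2, 17) = 1

Answer: 1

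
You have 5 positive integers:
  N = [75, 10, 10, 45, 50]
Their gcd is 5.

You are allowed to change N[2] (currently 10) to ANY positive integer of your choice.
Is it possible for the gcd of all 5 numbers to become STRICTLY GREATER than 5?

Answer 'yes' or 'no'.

Answer: no

Derivation:
Current gcd = 5
gcd of all OTHER numbers (without N[2]=10): gcd([75, 10, 45, 50]) = 5
The new gcd after any change is gcd(5, new_value).
This can be at most 5.
Since 5 = old gcd 5, the gcd can only stay the same or decrease.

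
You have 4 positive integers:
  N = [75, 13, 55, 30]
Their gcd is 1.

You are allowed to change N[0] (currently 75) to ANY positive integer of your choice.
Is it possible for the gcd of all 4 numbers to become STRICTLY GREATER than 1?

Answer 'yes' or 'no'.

Answer: no

Derivation:
Current gcd = 1
gcd of all OTHER numbers (without N[0]=75): gcd([13, 55, 30]) = 1
The new gcd after any change is gcd(1, new_value).
This can be at most 1.
Since 1 = old gcd 1, the gcd can only stay the same or decrease.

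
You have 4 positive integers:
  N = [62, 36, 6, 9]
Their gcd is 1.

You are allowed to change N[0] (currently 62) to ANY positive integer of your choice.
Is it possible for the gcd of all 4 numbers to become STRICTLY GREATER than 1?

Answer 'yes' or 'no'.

Answer: yes

Derivation:
Current gcd = 1
gcd of all OTHER numbers (without N[0]=62): gcd([36, 6, 9]) = 3
The new gcd after any change is gcd(3, new_value).
This can be at most 3.
Since 3 > old gcd 1, the gcd CAN increase (e.g., set N[0] = 3).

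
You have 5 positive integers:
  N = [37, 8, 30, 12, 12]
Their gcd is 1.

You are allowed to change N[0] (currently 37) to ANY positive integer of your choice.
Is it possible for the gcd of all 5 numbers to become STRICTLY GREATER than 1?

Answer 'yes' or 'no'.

Current gcd = 1
gcd of all OTHER numbers (without N[0]=37): gcd([8, 30, 12, 12]) = 2
The new gcd after any change is gcd(2, new_value).
This can be at most 2.
Since 2 > old gcd 1, the gcd CAN increase (e.g., set N[0] = 2).

Answer: yes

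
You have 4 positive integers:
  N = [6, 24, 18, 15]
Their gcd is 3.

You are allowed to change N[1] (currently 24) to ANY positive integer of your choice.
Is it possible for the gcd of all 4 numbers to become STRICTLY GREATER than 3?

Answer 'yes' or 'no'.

Answer: no

Derivation:
Current gcd = 3
gcd of all OTHER numbers (without N[1]=24): gcd([6, 18, 15]) = 3
The new gcd after any change is gcd(3, new_value).
This can be at most 3.
Since 3 = old gcd 3, the gcd can only stay the same or decrease.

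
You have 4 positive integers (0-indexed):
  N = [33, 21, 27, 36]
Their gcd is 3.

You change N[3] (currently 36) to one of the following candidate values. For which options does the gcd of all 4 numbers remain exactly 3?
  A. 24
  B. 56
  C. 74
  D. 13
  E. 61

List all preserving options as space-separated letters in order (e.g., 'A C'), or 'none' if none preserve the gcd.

Answer: A

Derivation:
Old gcd = 3; gcd of others (without N[3]) = 3
New gcd for candidate v: gcd(3, v). Preserves old gcd iff gcd(3, v) = 3.
  Option A: v=24, gcd(3,24)=3 -> preserves
  Option B: v=56, gcd(3,56)=1 -> changes
  Option C: v=74, gcd(3,74)=1 -> changes
  Option D: v=13, gcd(3,13)=1 -> changes
  Option E: v=61, gcd(3,61)=1 -> changes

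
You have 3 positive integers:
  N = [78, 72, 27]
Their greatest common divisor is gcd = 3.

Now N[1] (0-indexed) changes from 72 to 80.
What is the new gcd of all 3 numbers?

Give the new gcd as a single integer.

Answer: 1

Derivation:
Numbers: [78, 72, 27], gcd = 3
Change: index 1, 72 -> 80
gcd of the OTHER numbers (without index 1): gcd([78, 27]) = 3
New gcd = gcd(g_others, new_val) = gcd(3, 80) = 1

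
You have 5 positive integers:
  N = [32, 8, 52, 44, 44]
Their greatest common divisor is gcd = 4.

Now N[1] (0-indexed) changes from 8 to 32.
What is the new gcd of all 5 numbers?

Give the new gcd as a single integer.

Numbers: [32, 8, 52, 44, 44], gcd = 4
Change: index 1, 8 -> 32
gcd of the OTHER numbers (without index 1): gcd([32, 52, 44, 44]) = 4
New gcd = gcd(g_others, new_val) = gcd(4, 32) = 4

Answer: 4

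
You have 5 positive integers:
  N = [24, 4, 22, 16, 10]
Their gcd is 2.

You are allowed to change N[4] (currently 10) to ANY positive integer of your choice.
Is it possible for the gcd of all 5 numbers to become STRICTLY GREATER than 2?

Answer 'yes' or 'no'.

Answer: no

Derivation:
Current gcd = 2
gcd of all OTHER numbers (without N[4]=10): gcd([24, 4, 22, 16]) = 2
The new gcd after any change is gcd(2, new_value).
This can be at most 2.
Since 2 = old gcd 2, the gcd can only stay the same or decrease.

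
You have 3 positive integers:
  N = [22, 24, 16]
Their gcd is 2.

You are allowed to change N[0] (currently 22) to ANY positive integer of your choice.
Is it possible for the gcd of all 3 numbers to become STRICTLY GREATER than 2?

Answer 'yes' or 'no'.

Current gcd = 2
gcd of all OTHER numbers (without N[0]=22): gcd([24, 16]) = 8
The new gcd after any change is gcd(8, new_value).
This can be at most 8.
Since 8 > old gcd 2, the gcd CAN increase (e.g., set N[0] = 8).

Answer: yes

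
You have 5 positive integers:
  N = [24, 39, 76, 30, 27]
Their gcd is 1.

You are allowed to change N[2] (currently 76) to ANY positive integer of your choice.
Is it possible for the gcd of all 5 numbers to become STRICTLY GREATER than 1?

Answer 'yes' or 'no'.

Answer: yes

Derivation:
Current gcd = 1
gcd of all OTHER numbers (without N[2]=76): gcd([24, 39, 30, 27]) = 3
The new gcd after any change is gcd(3, new_value).
This can be at most 3.
Since 3 > old gcd 1, the gcd CAN increase (e.g., set N[2] = 3).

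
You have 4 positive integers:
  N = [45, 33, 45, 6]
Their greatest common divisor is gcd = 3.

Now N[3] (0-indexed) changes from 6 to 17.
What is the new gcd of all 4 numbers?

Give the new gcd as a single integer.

Numbers: [45, 33, 45, 6], gcd = 3
Change: index 3, 6 -> 17
gcd of the OTHER numbers (without index 3): gcd([45, 33, 45]) = 3
New gcd = gcd(g_others, new_val) = gcd(3, 17) = 1

Answer: 1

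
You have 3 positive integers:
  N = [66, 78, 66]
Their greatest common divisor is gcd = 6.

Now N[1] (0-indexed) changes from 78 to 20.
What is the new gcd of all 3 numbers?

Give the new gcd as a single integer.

Numbers: [66, 78, 66], gcd = 6
Change: index 1, 78 -> 20
gcd of the OTHER numbers (without index 1): gcd([66, 66]) = 66
New gcd = gcd(g_others, new_val) = gcd(66, 20) = 2

Answer: 2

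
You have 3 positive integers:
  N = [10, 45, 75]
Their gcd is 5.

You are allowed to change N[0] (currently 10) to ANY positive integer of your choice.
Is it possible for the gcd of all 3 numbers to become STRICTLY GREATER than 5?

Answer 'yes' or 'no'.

Current gcd = 5
gcd of all OTHER numbers (without N[0]=10): gcd([45, 75]) = 15
The new gcd after any change is gcd(15, new_value).
This can be at most 15.
Since 15 > old gcd 5, the gcd CAN increase (e.g., set N[0] = 15).

Answer: yes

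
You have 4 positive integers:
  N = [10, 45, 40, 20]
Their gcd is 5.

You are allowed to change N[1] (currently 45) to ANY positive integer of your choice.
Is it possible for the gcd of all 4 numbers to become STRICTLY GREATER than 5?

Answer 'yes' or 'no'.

Answer: yes

Derivation:
Current gcd = 5
gcd of all OTHER numbers (without N[1]=45): gcd([10, 40, 20]) = 10
The new gcd after any change is gcd(10, new_value).
This can be at most 10.
Since 10 > old gcd 5, the gcd CAN increase (e.g., set N[1] = 10).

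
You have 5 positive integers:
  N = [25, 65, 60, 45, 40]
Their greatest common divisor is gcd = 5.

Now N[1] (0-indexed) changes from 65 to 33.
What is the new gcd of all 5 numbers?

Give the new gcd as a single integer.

Answer: 1

Derivation:
Numbers: [25, 65, 60, 45, 40], gcd = 5
Change: index 1, 65 -> 33
gcd of the OTHER numbers (without index 1): gcd([25, 60, 45, 40]) = 5
New gcd = gcd(g_others, new_val) = gcd(5, 33) = 1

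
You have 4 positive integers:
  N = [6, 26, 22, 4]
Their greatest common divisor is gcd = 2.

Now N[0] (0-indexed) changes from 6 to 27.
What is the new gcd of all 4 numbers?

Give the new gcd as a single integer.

Answer: 1

Derivation:
Numbers: [6, 26, 22, 4], gcd = 2
Change: index 0, 6 -> 27
gcd of the OTHER numbers (without index 0): gcd([26, 22, 4]) = 2
New gcd = gcd(g_others, new_val) = gcd(2, 27) = 1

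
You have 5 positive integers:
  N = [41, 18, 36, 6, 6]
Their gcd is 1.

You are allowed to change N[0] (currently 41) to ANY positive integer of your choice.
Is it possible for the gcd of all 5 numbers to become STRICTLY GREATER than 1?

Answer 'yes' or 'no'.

Current gcd = 1
gcd of all OTHER numbers (without N[0]=41): gcd([18, 36, 6, 6]) = 6
The new gcd after any change is gcd(6, new_value).
This can be at most 6.
Since 6 > old gcd 1, the gcd CAN increase (e.g., set N[0] = 6).

Answer: yes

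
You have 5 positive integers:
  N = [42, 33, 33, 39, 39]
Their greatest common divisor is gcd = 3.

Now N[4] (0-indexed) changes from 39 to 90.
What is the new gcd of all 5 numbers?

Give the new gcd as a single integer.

Numbers: [42, 33, 33, 39, 39], gcd = 3
Change: index 4, 39 -> 90
gcd of the OTHER numbers (without index 4): gcd([42, 33, 33, 39]) = 3
New gcd = gcd(g_others, new_val) = gcd(3, 90) = 3

Answer: 3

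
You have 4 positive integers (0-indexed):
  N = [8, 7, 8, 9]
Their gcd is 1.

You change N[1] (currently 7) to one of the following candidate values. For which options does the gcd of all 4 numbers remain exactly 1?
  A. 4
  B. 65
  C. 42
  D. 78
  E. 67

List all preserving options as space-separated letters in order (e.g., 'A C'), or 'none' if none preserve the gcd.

Answer: A B C D E

Derivation:
Old gcd = 1; gcd of others (without N[1]) = 1
New gcd for candidate v: gcd(1, v). Preserves old gcd iff gcd(1, v) = 1.
  Option A: v=4, gcd(1,4)=1 -> preserves
  Option B: v=65, gcd(1,65)=1 -> preserves
  Option C: v=42, gcd(1,42)=1 -> preserves
  Option D: v=78, gcd(1,78)=1 -> preserves
  Option E: v=67, gcd(1,67)=1 -> preserves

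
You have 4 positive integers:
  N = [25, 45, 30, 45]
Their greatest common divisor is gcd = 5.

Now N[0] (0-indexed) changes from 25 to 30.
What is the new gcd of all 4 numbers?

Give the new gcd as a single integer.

Numbers: [25, 45, 30, 45], gcd = 5
Change: index 0, 25 -> 30
gcd of the OTHER numbers (without index 0): gcd([45, 30, 45]) = 15
New gcd = gcd(g_others, new_val) = gcd(15, 30) = 15

Answer: 15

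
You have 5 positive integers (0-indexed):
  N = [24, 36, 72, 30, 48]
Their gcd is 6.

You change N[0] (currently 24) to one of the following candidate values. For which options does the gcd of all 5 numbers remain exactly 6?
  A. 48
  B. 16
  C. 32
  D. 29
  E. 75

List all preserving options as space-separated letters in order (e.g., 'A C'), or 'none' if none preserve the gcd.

Old gcd = 6; gcd of others (without N[0]) = 6
New gcd for candidate v: gcd(6, v). Preserves old gcd iff gcd(6, v) = 6.
  Option A: v=48, gcd(6,48)=6 -> preserves
  Option B: v=16, gcd(6,16)=2 -> changes
  Option C: v=32, gcd(6,32)=2 -> changes
  Option D: v=29, gcd(6,29)=1 -> changes
  Option E: v=75, gcd(6,75)=3 -> changes

Answer: A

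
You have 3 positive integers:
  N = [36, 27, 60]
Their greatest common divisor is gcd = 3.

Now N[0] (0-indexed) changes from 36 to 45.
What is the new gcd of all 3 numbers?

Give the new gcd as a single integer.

Numbers: [36, 27, 60], gcd = 3
Change: index 0, 36 -> 45
gcd of the OTHER numbers (without index 0): gcd([27, 60]) = 3
New gcd = gcd(g_others, new_val) = gcd(3, 45) = 3

Answer: 3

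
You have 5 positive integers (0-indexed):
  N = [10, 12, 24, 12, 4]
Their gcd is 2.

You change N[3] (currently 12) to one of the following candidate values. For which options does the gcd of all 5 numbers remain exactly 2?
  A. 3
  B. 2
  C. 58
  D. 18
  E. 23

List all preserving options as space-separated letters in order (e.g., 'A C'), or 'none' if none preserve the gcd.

Old gcd = 2; gcd of others (without N[3]) = 2
New gcd for candidate v: gcd(2, v). Preserves old gcd iff gcd(2, v) = 2.
  Option A: v=3, gcd(2,3)=1 -> changes
  Option B: v=2, gcd(2,2)=2 -> preserves
  Option C: v=58, gcd(2,58)=2 -> preserves
  Option D: v=18, gcd(2,18)=2 -> preserves
  Option E: v=23, gcd(2,23)=1 -> changes

Answer: B C D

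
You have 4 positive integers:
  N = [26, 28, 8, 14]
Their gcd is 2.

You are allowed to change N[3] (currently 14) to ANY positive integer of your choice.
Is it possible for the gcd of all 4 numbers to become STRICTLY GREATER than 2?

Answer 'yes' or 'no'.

Answer: no

Derivation:
Current gcd = 2
gcd of all OTHER numbers (without N[3]=14): gcd([26, 28, 8]) = 2
The new gcd after any change is gcd(2, new_value).
This can be at most 2.
Since 2 = old gcd 2, the gcd can only stay the same or decrease.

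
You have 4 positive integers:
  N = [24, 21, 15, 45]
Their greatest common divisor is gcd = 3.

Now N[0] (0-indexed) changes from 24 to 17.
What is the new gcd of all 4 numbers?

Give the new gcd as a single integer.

Answer: 1

Derivation:
Numbers: [24, 21, 15, 45], gcd = 3
Change: index 0, 24 -> 17
gcd of the OTHER numbers (without index 0): gcd([21, 15, 45]) = 3
New gcd = gcd(g_others, new_val) = gcd(3, 17) = 1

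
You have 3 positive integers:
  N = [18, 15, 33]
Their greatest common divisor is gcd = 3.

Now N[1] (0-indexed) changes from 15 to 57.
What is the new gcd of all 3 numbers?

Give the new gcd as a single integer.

Answer: 3

Derivation:
Numbers: [18, 15, 33], gcd = 3
Change: index 1, 15 -> 57
gcd of the OTHER numbers (without index 1): gcd([18, 33]) = 3
New gcd = gcd(g_others, new_val) = gcd(3, 57) = 3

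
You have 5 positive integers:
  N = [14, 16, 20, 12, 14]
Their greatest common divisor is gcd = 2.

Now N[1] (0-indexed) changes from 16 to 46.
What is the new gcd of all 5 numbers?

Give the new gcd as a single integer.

Answer: 2

Derivation:
Numbers: [14, 16, 20, 12, 14], gcd = 2
Change: index 1, 16 -> 46
gcd of the OTHER numbers (without index 1): gcd([14, 20, 12, 14]) = 2
New gcd = gcd(g_others, new_val) = gcd(2, 46) = 2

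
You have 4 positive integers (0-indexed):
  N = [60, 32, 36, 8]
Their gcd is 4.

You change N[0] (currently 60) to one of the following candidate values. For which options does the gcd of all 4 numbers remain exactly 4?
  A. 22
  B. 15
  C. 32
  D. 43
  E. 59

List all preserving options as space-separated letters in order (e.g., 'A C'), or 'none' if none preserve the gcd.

Answer: C

Derivation:
Old gcd = 4; gcd of others (without N[0]) = 4
New gcd for candidate v: gcd(4, v). Preserves old gcd iff gcd(4, v) = 4.
  Option A: v=22, gcd(4,22)=2 -> changes
  Option B: v=15, gcd(4,15)=1 -> changes
  Option C: v=32, gcd(4,32)=4 -> preserves
  Option D: v=43, gcd(4,43)=1 -> changes
  Option E: v=59, gcd(4,59)=1 -> changes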